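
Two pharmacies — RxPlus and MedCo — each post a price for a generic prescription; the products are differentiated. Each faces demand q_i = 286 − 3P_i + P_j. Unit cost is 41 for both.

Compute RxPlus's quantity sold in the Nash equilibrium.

122.4

RxPlus's profit: π = (P_{RxPlus} − 41)(286 − 3P_{RxPlus} + P_{MedCo}).
∂π/∂P_{RxPlus} = 409 − 6P_{RxPlus} + P_{MedCo} = 0 ⇒ P_{RxPlus} = 409/6 + (1/6)P_{MedCo}.
By symmetry P_{MedCo} = P_{RxPlus}; substituting into the reaction function, (5/6)P_{RxPlus} = 409/6 and P_{RxPlus} = 81.8.
q_{RxPlus} = 286 − 3·81.8 + 81.8 = 122.4.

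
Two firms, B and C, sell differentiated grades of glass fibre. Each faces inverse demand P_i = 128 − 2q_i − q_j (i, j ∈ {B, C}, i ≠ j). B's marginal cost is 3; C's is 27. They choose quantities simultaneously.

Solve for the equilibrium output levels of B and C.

Firm B's profit: π = q_B(128 − 2q_B − q_C) − 3q_B.
∂π/∂q_B = 125 − 4q_B − q_C = 0 ⇒ q_B = 31.25 − 0.25q_C.
Similarly q_C = 25.25 − 0.25q_B.
Substituting the second reaction function into the first: q_B = 31.25 − 0.25(25.25 − 0.25q_B), which gives 0.9375q_B = 24.9375 ⇒ q_B = 26.6.
Then q_C = 25.25 − 0.25·26.6 = 18.6.

26.6, 18.6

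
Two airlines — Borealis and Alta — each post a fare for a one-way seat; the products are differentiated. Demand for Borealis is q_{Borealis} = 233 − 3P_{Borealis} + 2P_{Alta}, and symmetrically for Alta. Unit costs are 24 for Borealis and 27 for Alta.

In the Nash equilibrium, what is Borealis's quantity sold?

158.4375

Borealis's profit: π = (P_{Borealis} − 24)(233 − 3P_{Borealis} + 2P_{Alta}).
∂π/∂P_{Borealis} = 305 − 6P_{Borealis} + 2P_{Alta} = 0 ⇒ P_{Borealis} = 305/6 + (1/3)P_{Alta}.
Similarly P_{Alta} = 157/3 + (1/3)P_{Borealis}.
Substituting the second reaction function into the first: P_{Borealis} = 305/6 + (1/3)(157/3 + (1/3)P_{Borealis}), which gives (8/9)P_{Borealis} = 1229/18 ⇒ P_{Borealis} = 76.8125.
Then P_{Alta} = 157/3 + (1/3)·76.8125 = 77.9375.
q_{Borealis} = 233 − 3·76.8125 + 2·77.9375 = 158.4375.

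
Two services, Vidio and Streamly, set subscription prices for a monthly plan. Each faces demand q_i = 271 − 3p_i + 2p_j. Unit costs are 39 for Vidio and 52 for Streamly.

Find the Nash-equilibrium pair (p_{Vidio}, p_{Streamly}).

99.4375, 104.3125

Vidio's profit: π = (p_{Vidio} − 39)(271 − 3p_{Vidio} + 2p_{Streamly}).
∂π/∂p_{Vidio} = 388 − 6p_{Vidio} + 2p_{Streamly} = 0 ⇒ p_{Vidio} = 194/3 + (1/3)p_{Streamly}.
Similarly p_{Streamly} = 427/6 + (1/3)p_{Vidio}.
Plugging p_{Streamly} into Vidio's best response: p_{Vidio} = 194/3 + (1/3)(427/6 + (1/3)p_{Vidio}) ⇒ (8/9)p_{Vidio} = 1591/18, so p_{Vidio} = 99.4375.
Then p_{Streamly} = 427/6 + (1/3)·99.4375 = 104.3125.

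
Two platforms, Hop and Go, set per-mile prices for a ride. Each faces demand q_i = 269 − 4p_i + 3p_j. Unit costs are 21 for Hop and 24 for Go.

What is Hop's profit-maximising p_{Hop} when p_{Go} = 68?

69.625

Hop's profit: π = (p_{Hop} − 21)(269 − 4p_{Hop} + 3p_{Go}).
∂π/∂p_{Hop} = 353 − 8p_{Hop} + 3p_{Go} = 0 ⇒ p_{Hop} = 44.125 + 0.375p_{Go}.
At p_{Go} = 68: p_{Hop} = 44.125 + 0.375·68 = 69.625.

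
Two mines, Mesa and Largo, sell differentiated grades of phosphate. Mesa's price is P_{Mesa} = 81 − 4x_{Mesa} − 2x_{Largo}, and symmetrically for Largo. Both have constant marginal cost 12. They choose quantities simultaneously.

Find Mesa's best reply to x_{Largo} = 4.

7.625

Mine Mesa's profit: π = x_{Mesa}(81 − 4x_{Mesa} − 2x_{Largo}) − 12x_{Mesa}.
∂π/∂x_{Mesa} = 69 − 8x_{Mesa} − 2x_{Largo} = 0 ⇒ x_{Mesa} = 8.625 − 0.25x_{Largo}.
At x_{Largo} = 4: x_{Mesa} = 8.625 − 0.25·4 = 7.625.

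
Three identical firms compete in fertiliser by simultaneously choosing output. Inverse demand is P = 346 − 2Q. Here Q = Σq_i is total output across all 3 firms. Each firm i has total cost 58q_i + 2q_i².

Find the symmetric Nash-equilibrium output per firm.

24

A representative firm's profit is π_i = q_i(346 − 2Q) − 58q_i − 2q_i², with Q = q_i + Σ_{j≠i} q_j.
First-order condition: 288 − 8q_i − 2Σ_{j≠i} q_j = 0.
In a symmetric equilibrium every firm chooses the same q, so Σ_{j≠i} q_j = 2q. The condition becomes 288 − 12q = 0, giving q = 288/12 = 24.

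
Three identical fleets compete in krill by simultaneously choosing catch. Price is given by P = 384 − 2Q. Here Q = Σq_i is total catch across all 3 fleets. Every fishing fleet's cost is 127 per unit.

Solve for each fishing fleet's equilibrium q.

32.125

A representative fishing fleet's profit is π_i = q_i(384 − 2Q) − 127q_i, with Q = q_i + Σ_{j≠i} q_j.
First-order condition: 257 − 4q_i − 2Σ_{j≠i} q_j = 0.
With identical fishing fleets, set every q_j = q: then 257 − 4q − 4q = 0, i.e. q = 257/8 = 32.125.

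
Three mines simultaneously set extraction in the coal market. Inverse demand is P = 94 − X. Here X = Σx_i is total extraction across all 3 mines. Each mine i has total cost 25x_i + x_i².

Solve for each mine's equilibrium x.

A representative mine's profit is π_i = x_i(94 − X) − 25x_i − x_i², with X = x_i + Σ_{j≠i} x_j.
First-order condition: 69 − 4x_i − Σ_{j≠i} x_j = 0.
Imposing symmetry (x_j = x for all j) turns Σ_{j≠i} x_j into 2x, so 69 = 6x and x = 11.5.

11.5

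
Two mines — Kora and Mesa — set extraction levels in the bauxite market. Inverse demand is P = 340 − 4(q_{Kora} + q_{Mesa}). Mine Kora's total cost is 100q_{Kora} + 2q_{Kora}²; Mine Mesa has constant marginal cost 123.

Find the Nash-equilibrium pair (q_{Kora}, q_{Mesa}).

Mine Kora's profit: π = q_{Kora}(340 − 4(q_{Kora} + q_{Mesa})) − 100q_{Kora} − 2q_{Kora}².
∂π/∂q_{Kora} = 240 − 12q_{Kora} − 4q_{Mesa} = 0, so q_{Kora} = 20 − (1/3)q_{Mesa}.
For Mesa: ∂π/∂q_{Mesa} = 217 − 8q_{Mesa} − 4q_{Kora} = 0 ⇒ q_{Mesa} = 27.125 − 0.5q_{Kora}.
Plugging q_{Mesa} into Kora's best response: q_{Kora} = 20 − (1/3)(27.125 − 0.5q_{Kora}) ⇒ (5/6)q_{Kora} = 263/24, so q_{Kora} = 13.15.
Then q_{Mesa} = 27.125 − 0.5·13.15 = 20.55.

13.15, 20.55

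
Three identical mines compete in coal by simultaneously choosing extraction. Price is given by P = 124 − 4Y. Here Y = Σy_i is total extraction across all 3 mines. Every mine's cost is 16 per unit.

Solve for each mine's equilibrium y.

6.75

A representative mine's profit is π_i = y_i(124 − 4Y) − 16y_i, with Y = y_i + Σ_{j≠i} y_j.
First-order condition: 108 − 8y_i − 4Σ_{j≠i} y_j = 0.
With identical mines, set every y_j = y: then 108 − 8y − 8y = 0, i.e. y = 108/16 = 6.75.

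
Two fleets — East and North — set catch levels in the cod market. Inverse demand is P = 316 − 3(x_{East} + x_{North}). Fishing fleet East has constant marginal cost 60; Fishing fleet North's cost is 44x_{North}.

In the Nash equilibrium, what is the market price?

140

Fishing fleet East's profit: π = x_{East}(316 − 3(x_{East} + x_{North})) − 60x_{East}.
∂π/∂x_{East} = 256 − 6x_{East} − 3x_{North} = 0, so x_{East} = 128/3 − 0.5x_{North}.
By the same steps for North: x_{North} = 136/3 − 0.5x_{East}.
Solving the two reaction functions simultaneously: (1 − (−0.5)(−0.5))x_{East} = 128/3 − 0.5·(136/3), so 0.75x_{East} = 20 and x_{East} = 80/3.
Then x_{North} = 136/3 − 0.5·(80/3) = 32.
Equilibrium price: P = 316 − 3·(176/3) = 140.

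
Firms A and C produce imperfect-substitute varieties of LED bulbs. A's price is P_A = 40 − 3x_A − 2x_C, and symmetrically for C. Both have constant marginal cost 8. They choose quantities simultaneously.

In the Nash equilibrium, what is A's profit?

Firm A's profit: π = x_A(40 − 3x_A − 2x_C) − 8x_A.
∂π/∂x_A = 32 − 6x_A − 2x_C = 0 ⇒ x_A = 16/3 − (1/3)x_C.
By symmetry x_C = x_A; substituting into the reaction function, (4/3)x_A = 16/3 and x_A = 4.
P_A = 40 − 3·4 − 2·4 = 20.
Profit = (20 − 8)·4 = 48.

48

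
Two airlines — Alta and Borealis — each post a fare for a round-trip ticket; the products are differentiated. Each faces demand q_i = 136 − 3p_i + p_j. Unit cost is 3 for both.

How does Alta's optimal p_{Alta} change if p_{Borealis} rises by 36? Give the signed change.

6

Alta's profit: π = (p_{Alta} − 3)(136 − 3p_{Alta} + p_{Borealis}).
∂π/∂p_{Alta} = 145 − 6p_{Alta} + p_{Borealis} = 0 ⇒ p_{Alta} = 145/6 + (1/6)p_{Borealis}.
The reaction-function slope is 1/6, so a 36-unit rise in p_{Borealis} moves p_{Alta} by 1/6 × 36 = 6. Alta's best response rises — the actions are strategic complements.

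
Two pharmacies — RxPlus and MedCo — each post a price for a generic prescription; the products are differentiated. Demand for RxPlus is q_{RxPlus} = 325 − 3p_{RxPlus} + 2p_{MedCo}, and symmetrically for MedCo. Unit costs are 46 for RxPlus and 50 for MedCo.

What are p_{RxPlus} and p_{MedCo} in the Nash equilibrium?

116.5, 118

RxPlus's profit: π = (p_{RxPlus} − 46)(325 − 3p_{RxPlus} + 2p_{MedCo}).
∂π/∂p_{RxPlus} = 463 − 6p_{RxPlus} + 2p_{MedCo} = 0 ⇒ p_{RxPlus} = 463/6 + (1/3)p_{MedCo}.
Similarly p_{MedCo} = 475/6 + (1/3)p_{RxPlus}.
Solving the two reaction functions simultaneously: (1 − (1/3)(1/3))p_{RxPlus} = 463/6 + (1/3)·(475/6), so (8/9)p_{RxPlus} = 932/9 and p_{RxPlus} = 116.5.
Then p_{MedCo} = 475/6 + (1/3)·116.5 = 118.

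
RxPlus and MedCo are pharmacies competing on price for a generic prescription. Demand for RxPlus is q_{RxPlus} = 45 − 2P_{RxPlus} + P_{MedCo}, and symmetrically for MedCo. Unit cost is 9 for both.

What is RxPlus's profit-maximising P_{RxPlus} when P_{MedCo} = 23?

21.5

RxPlus's profit: π = (P_{RxPlus} − 9)(45 − 2P_{RxPlus} + P_{MedCo}).
∂π/∂P_{RxPlus} = 63 − 4P_{RxPlus} + P_{MedCo} = 0 ⇒ P_{RxPlus} = 15.75 + 0.25P_{MedCo}.
At P_{MedCo} = 23: P_{RxPlus} = 15.75 + 0.25·23 = 21.5.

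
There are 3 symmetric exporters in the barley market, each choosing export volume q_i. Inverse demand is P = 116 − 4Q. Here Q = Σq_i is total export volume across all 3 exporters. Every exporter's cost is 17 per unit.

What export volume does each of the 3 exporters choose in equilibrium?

A representative exporter's profit is π_i = q_i(116 − 4Q) − 17q_i, with Q = q_i + Σ_{j≠i} q_j.
First-order condition: 99 − 8q_i − 4Σ_{j≠i} q_j = 0.
With identical exporters, set every q_j = q: then 99 − 8q − 8q = 0, i.e. q = 99/16 = 6.1875.

6.1875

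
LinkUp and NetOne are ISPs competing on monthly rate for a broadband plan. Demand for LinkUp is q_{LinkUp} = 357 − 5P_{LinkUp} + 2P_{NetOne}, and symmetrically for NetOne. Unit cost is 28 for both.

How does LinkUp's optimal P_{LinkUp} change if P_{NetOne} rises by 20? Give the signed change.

4

LinkUp's profit: π = (P_{LinkUp} − 28)(357 − 5P_{LinkUp} + 2P_{NetOne}).
∂π/∂P_{LinkUp} = 497 − 10P_{LinkUp} + 2P_{NetOne} = 0 ⇒ P_{LinkUp} = 49.7 + 0.2P_{NetOne}.
The reaction-function slope is 0.2, so a 20-unit rise in P_{NetOne} moves P_{LinkUp} by 0.2 × 20 = 4. LinkUp's best response rises — the actions are strategic complements.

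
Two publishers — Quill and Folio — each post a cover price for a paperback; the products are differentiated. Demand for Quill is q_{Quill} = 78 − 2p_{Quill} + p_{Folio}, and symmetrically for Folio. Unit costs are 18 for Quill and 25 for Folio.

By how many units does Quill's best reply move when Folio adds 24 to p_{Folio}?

Quill's profit: π = (p_{Quill} − 18)(78 − 2p_{Quill} + p_{Folio}).
∂π/∂p_{Quill} = 114 − 4p_{Quill} + p_{Folio} = 0 ⇒ p_{Quill} = 28.5 + 0.25p_{Folio}.
The reaction-function slope is 0.25, so a 24-unit rise in p_{Folio} moves p_{Quill} by 0.25 × 24 = 6. Quill's best response rises — the actions are strategic complements.

6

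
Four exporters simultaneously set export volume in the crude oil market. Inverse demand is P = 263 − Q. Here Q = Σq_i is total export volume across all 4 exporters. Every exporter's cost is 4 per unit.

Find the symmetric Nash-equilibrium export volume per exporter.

A representative exporter's profit is π_i = q_i(263 − Q) − 4q_i, with Q = q_i + Σ_{j≠i} q_j.
First-order condition: 259 − 2q_i − Σ_{j≠i} q_j = 0.
Imposing symmetry (q_j = q for all j) turns Σ_{j≠i} q_j into 3q, so 259 = 5q and q = 51.8.

51.8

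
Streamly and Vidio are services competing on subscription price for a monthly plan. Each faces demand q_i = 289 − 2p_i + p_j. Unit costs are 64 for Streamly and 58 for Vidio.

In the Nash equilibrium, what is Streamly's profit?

Streamly's profit: π = (p_{Streamly} − 64)(289 − 2p_{Streamly} + p_{Vidio}).
∂π/∂p_{Streamly} = 417 − 4p_{Streamly} + p_{Vidio} = 0 ⇒ p_{Streamly} = 104.25 + 0.25p_{Vidio}.
Similarly p_{Vidio} = 101.25 + 0.25p_{Streamly}.
Solving the two reaction functions simultaneously: (1 − (0.25)(0.25))p_{Streamly} = 104.25 + 0.25·101.25, so 0.9375p_{Streamly} = 129.5625 and p_{Streamly} = 138.2.
Then p_{Vidio} = 101.25 + 0.25·138.2 = 135.8.
q_{Streamly} = 289 − 2·138.2 + 135.8 = 148.4.
Profit = (138.2 − 64)·148.4 = 11011.28.

11011.28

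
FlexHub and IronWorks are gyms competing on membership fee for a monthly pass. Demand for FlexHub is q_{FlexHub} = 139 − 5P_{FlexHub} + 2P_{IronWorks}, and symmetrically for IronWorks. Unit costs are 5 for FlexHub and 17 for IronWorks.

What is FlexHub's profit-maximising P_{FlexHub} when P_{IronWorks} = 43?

FlexHub's profit: π = (P_{FlexHub} − 5)(139 − 5P_{FlexHub} + 2P_{IronWorks}).
∂π/∂P_{FlexHub} = 164 − 10P_{FlexHub} + 2P_{IronWorks} = 0 ⇒ P_{FlexHub} = 16.4 + 0.2P_{IronWorks}.
At P_{IronWorks} = 43: P_{FlexHub} = 16.4 + 0.2·43 = 25.

25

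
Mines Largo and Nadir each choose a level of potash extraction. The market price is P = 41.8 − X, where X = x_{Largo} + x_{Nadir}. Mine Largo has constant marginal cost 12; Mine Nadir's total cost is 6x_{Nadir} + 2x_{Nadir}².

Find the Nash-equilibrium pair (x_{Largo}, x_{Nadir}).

Mine Largo's profit: π = x_{Largo}(41.8 − (x_{Largo} + x_{Nadir})) − 12x_{Largo}.
∂π/∂x_{Largo} = 29.8 − 2x_{Largo} − x_{Nadir} = 0, so x_{Largo} = 14.9 − 0.5x_{Nadir}.
For Nadir: ∂π/∂x_{Nadir} = 35.8 − 6x_{Nadir} − x_{Largo} = 0 ⇒ x_{Nadir} = 179/30 − (1/6)x_{Largo}.
Plugging x_{Nadir} into Largo's best response: x_{Largo} = 14.9 − 0.5(179/30 − (1/6)x_{Largo}) ⇒ (11/12)x_{Largo} = 143/12, so x_{Largo} = 13.
Then x_{Nadir} = 179/30 − (1/6)·13 = 3.8.

13, 3.8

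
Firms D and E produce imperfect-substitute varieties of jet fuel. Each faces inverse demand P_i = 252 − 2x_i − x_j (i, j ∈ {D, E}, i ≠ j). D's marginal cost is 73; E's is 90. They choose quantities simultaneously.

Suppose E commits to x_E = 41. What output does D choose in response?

Firm D's profit: π = x_D(252 − 2x_D − x_E) − 73x_D.
∂π/∂x_D = 179 − 4x_D − x_E = 0 ⇒ x_D = 44.75 − 0.25x_E.
At x_E = 41: x_D = 44.75 − 0.25·41 = 34.5.

34.5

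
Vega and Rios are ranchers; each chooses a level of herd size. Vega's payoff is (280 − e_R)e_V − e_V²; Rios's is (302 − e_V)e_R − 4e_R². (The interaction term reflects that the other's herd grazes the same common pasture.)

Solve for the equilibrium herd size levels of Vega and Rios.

129.2, 21.6

Expanding Vega's payoff: 280e_V − e_Re_V − e_V².
∂π/∂e_V = 280 − e_R − 2e_V = 0, so e_V = 140 − 0.5e_R.
Likewise for Rios: e_R = 37.75 − 0.125e_V.
Plugging e_R into Vega's best response: e_V = 140 − 0.5(37.75 − 0.125e_V) ⇒ 0.9375e_V = 121.125, so e_V = 129.2.
Then e_R = 37.75 − 0.125·129.2 = 21.6.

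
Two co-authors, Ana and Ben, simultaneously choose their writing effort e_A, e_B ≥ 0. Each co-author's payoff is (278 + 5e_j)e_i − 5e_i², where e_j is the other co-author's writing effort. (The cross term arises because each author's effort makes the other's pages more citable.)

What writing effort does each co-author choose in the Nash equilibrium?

55.6

Ana's payoff is (278 + 5e_B)e_A − 5e_A².
∂π/∂e_A = 278 + 5e_B − 10e_A = 0, so e_A = 27.8 + 0.5e_B.
Setting e_A = e_B in the reaction function: e_A = 27.8 + 0.5e_A, so e_A = 27.8 / 0.5 = 55.6.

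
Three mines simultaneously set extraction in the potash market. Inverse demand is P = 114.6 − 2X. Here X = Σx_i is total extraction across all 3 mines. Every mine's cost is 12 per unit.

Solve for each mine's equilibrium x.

A representative mine's profit is π_i = x_i(114.6 − 2X) − 12x_i, with X = x_i + Σ_{j≠i} x_j.
First-order condition: 102.6 − 4x_i − 2Σ_{j≠i} x_j = 0.
In a symmetric equilibrium every mine chooses the same x, so Σ_{j≠i} x_j = 2x. The condition becomes 102.6 − 8x = 0, giving x = 102.6/8 = 12.825.

12.825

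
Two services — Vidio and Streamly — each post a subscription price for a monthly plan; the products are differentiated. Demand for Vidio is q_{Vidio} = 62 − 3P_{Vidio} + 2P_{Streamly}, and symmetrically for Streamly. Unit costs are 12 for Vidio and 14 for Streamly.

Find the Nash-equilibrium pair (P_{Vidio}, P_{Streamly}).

Vidio's profit: π = (P_{Vidio} − 12)(62 − 3P_{Vidio} + 2P_{Streamly}).
∂π/∂P_{Vidio} = 98 − 6P_{Vidio} + 2P_{Streamly} = 0 ⇒ P_{Vidio} = 49/3 + (1/3)P_{Streamly}.
Similarly P_{Streamly} = 52/3 + (1/3)P_{Vidio}.
Substituting the second reaction function into the first: P_{Vidio} = 49/3 + (1/3)(52/3 + (1/3)P_{Vidio}), which gives (8/9)P_{Vidio} = 199/9 ⇒ P_{Vidio} = 24.875.
Then P_{Streamly} = 52/3 + (1/3)·24.875 = 25.625.

24.875, 25.625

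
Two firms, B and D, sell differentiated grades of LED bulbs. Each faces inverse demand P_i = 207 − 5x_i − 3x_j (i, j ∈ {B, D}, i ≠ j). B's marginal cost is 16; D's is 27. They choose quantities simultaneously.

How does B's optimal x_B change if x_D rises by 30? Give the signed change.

Firm B's profit: π = x_B(207 − 5x_B − 3x_D) − 16x_B.
∂π/∂x_B = 191 − 10x_B − 3x_D = 0 ⇒ x_B = 19.1 − 0.3x_D.
The reaction-function slope is −0.3, so a 30-unit rise in x_D moves x_B by −0.3 × 30 = −9. B's best response falls — the actions are strategic substitutes.

-9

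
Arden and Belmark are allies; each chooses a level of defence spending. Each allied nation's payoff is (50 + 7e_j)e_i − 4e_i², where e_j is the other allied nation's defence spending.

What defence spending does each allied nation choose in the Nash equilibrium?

Arden's payoff is (50 + 7e_B)e_A − 4e_A².
∂π/∂e_A = 50 + 7e_B − 8e_A = 0, so e_A = 6.25 + 0.875e_B.
By symmetry e_B = e_A; substituting into the reaction function, 0.125e_A = 6.25 and e_A = 50.

50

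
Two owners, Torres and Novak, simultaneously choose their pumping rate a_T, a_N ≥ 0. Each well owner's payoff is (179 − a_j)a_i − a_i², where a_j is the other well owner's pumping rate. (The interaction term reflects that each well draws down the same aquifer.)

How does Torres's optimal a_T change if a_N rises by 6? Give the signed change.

Torres's payoff is (179 − a_N)a_T − a_T².
∂π/∂a_T = 179 − a_N − 2a_T = 0, so a_T = 89.5 − 0.5a_N.
The reaction-function slope is −0.5, so a 6-unit rise in a_N moves a_T by −0.5 × 6 = −3. Torres's best response falls — the actions are strategic substitutes.

-3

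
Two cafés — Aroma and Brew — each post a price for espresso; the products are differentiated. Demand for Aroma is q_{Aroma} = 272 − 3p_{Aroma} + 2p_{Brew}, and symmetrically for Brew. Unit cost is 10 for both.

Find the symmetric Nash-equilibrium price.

75.5

Aroma's profit: π = (p_{Aroma} − 10)(272 − 3p_{Aroma} + 2p_{Brew}).
∂π/∂p_{Aroma} = 302 − 6p_{Aroma} + 2p_{Brew} = 0 ⇒ p_{Aroma} = 151/3 + (1/3)p_{Brew}.
Setting p_{Aroma} = p_{Brew} in the reaction function: p_{Aroma} = 151/3 + (1/3)p_{Aroma}, so p_{Aroma} = (151/3) / (2/3) = 75.5.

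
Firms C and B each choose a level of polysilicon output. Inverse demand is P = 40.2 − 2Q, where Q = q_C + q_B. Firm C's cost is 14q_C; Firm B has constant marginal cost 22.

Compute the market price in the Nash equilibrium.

Firm C's profit: π = q_C(40.2 − 2(q_C + q_B)) − 14q_C.
∂π/∂q_C = 26.2 − 4q_C − 2q_B = 0, so q_C = 6.55 − 0.5q_B.
By the same steps for B: q_B = 4.55 − 0.5q_C.
Substituting the second reaction function into the first: q_C = 6.55 − 0.5(4.55 − 0.5q_C), which gives 0.75q_C = 4.275 ⇒ q_C = 5.7.
Then q_B = 4.55 − 0.5·5.7 = 1.7.
Equilibrium price: P = 40.2 − 2·7.4 = 25.4.

25.4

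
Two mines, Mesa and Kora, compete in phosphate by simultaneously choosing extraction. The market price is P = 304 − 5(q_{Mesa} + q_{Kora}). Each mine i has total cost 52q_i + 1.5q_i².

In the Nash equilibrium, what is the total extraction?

Mine Mesa's profit: π = q_{Mesa}(304 − 5(q_{Mesa} + q_{Kora})) − 52q_{Mesa} − 1.5q_{Mesa}².
∂π/∂q_{Mesa} = 252 − 13q_{Mesa} − 5q_{Kora} = 0, so q_{Mesa} = 252/13 − (5/13)q_{Kora}.
Setting q_{Mesa} = q_{Kora} in the reaction function: q_{Mesa} = 252/13 − (5/13)q_{Mesa}, so q_{Mesa} = (252/13) / (18/13) = 14.
Total extraction: 14 + 14 = 28.

28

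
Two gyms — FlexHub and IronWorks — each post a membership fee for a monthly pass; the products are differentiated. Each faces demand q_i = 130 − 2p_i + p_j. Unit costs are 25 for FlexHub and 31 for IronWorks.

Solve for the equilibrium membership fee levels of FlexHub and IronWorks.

FlexHub's profit: π = (p_{FlexHub} − 25)(130 − 2p_{FlexHub} + p_{IronWorks}).
∂π/∂p_{FlexHub} = 180 − 4p_{FlexHub} + p_{IronWorks} = 0 ⇒ p_{FlexHub} = 45 + 0.25p_{IronWorks}.
Similarly p_{IronWorks} = 48 + 0.25p_{FlexHub}.
Solving the two reaction functions simultaneously: (1 − (0.25)(0.25))p_{FlexHub} = 45 + 0.25·48, so 0.9375p_{FlexHub} = 57 and p_{FlexHub} = 60.8.
Then p_{IronWorks} = 48 + 0.25·60.8 = 63.2.

60.8, 63.2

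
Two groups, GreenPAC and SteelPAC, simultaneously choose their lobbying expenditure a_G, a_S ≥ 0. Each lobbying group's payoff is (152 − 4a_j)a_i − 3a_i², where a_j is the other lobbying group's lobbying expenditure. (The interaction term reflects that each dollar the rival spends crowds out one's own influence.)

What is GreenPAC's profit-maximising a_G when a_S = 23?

10

GreenPAC's payoff is (152 − 4a_S)a_G − 3a_G².
∂π/∂a_G = 152 − 4a_S − 6a_G = 0, so a_G = 76/3 − (2/3)a_S.
At a_S = 23: a_G = 76/3 − (2/3)·23 = 10.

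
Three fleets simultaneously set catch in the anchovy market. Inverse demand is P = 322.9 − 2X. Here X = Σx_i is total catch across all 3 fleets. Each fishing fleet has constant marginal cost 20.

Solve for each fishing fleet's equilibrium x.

A representative fishing fleet's profit is π_i = x_i(322.9 − 2X) − 20x_i, with X = x_i + Σ_{j≠i} x_j.
First-order condition: 302.9 − 4x_i − 2Σ_{j≠i} x_j = 0.
In a symmetric equilibrium every fishing fleet chooses the same x, so Σ_{j≠i} x_j = 2x. The condition becomes 302.9 − 8x = 0, giving x = 302.9/8 = 37.8625.

37.8625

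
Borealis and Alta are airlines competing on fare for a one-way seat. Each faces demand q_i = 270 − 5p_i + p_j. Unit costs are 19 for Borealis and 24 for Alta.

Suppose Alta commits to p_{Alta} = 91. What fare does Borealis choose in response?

Borealis's profit: π = (p_{Borealis} − 19)(270 − 5p_{Borealis} + p_{Alta}).
∂π/∂p_{Borealis} = 365 − 10p_{Borealis} + p_{Alta} = 0 ⇒ p_{Borealis} = 36.5 + 0.1p_{Alta}.
At p_{Alta} = 91: p_{Borealis} = 36.5 + 0.1·91 = 45.6.

45.6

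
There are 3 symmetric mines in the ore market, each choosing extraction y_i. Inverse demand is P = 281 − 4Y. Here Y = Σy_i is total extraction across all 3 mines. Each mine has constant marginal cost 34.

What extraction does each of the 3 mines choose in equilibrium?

15.4375

A representative mine's profit is π_i = y_i(281 − 4Y) − 34y_i, with Y = y_i + Σ_{j≠i} y_j.
First-order condition: 247 − 8y_i − 4Σ_{j≠i} y_j = 0.
Imposing symmetry (y_j = y for all j) turns Σ_{j≠i} y_j into 2y, so 247 = 16y and y = 15.4375.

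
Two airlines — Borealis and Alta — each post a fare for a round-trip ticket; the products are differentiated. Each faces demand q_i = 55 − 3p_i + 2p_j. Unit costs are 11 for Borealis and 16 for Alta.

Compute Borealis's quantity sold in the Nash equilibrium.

Borealis's profit: π = (p_{Borealis} − 11)(55 − 3p_{Borealis} + 2p_{Alta}).
∂π/∂p_{Borealis} = 88 − 6p_{Borealis} + 2p_{Alta} = 0 ⇒ p_{Borealis} = 44/3 + (1/3)p_{Alta}.
Similarly p_{Alta} = 103/6 + (1/3)p_{Borealis}.
Substituting the second reaction function into the first: p_{Borealis} = 44/3 + (1/3)(103/6 + (1/3)p_{Borealis}), which gives (8/9)p_{Borealis} = 367/18 ⇒ p_{Borealis} = 22.9375.
Then p_{Alta} = 103/6 + (1/3)·22.9375 = 24.8125.
q_{Borealis} = 55 − 3·22.9375 + 2·24.8125 = 35.8125.

35.8125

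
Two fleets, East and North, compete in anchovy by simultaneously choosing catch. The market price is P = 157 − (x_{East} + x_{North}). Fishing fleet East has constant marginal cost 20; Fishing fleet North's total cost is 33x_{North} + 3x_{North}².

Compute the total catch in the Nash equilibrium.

72.2

Fishing fleet East's profit: π = x_{East}(157 − (x_{East} + x_{North})) − 20x_{East}.
∂π/∂x_{East} = 137 − 2x_{East} − x_{North} = 0, so x_{East} = 68.5 − 0.5x_{North}.
For North: ∂π/∂x_{North} = 124 − 8x_{North} − x_{East} = 0 ⇒ x_{North} = 15.5 − 0.125x_{East}.
Solving the two reaction functions simultaneously: (1 − (−0.5)(−0.125))x_{East} = 68.5 − 0.5·15.5, so 0.9375x_{East} = 60.75 and x_{East} = 64.8.
Then x_{North} = 15.5 − 0.125·64.8 = 7.4.
Total catch: 64.8 + 7.4 = 72.2.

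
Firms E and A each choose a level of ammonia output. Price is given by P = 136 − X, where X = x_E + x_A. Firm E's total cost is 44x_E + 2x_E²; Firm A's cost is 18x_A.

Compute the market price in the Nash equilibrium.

Firm E's profit: π = x_E(136 − (x_E + x_A)) − 44x_E − 2x_E².
∂π/∂x_E = 92 − 6x_E − x_A = 0, so x_E = 46/3 − (1/6)x_A.
For A: ∂π/∂x_A = 118 − 2x_A − x_E = 0 ⇒ x_A = 59 − 0.5x_E.
Plugging x_A into E's best response: x_E = 46/3 − (1/6)(59 − 0.5x_E) ⇒ (11/12)x_E = 5.5, so x_E = 6.
Then x_A = 59 − 0.5·6 = 56.
Equilibrium price: P = 136 − 62 = 74.

74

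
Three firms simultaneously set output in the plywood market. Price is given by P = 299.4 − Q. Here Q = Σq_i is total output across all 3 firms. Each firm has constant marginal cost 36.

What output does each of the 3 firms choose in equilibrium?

65.85

A representative firm's profit is π_i = q_i(299.4 − Q) − 36q_i, with Q = q_i + Σ_{j≠i} q_j.
First-order condition: 263.4 − 2q_i − Σ_{j≠i} q_j = 0.
In a symmetric equilibrium every firm chooses the same q, so Σ_{j≠i} q_j = 2q. The condition becomes 263.4 − 4q = 0, giving q = 263.4/4 = 65.85.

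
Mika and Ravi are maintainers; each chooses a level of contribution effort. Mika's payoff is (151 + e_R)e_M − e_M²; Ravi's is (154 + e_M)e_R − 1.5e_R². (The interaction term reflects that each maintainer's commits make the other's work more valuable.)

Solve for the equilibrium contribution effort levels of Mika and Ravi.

121.4, 91.8

Expanding Mika's payoff: 151e_M + e_Re_M − e_M².
∂π/∂e_M = 151 + e_R − 2e_M = 0, so e_M = 75.5 + 0.5e_R.
Likewise for Ravi: e_R = 154/3 + (1/3)e_M.
Substituting the second reaction function into the first: e_M = 75.5 + 0.5(154/3 + (1/3)e_M), which gives (5/6)e_M = 607/6 ⇒ e_M = 121.4.
Then e_R = 154/3 + (1/3)·121.4 = 91.8.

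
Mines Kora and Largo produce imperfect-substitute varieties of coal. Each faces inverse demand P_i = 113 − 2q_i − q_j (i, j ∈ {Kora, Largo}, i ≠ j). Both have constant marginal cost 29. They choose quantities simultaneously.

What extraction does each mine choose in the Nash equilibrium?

Mine Kora's profit: π = q_{Kora}(113 − 2q_{Kora} − q_{Largo}) − 29q_{Kora}.
∂π/∂q_{Kora} = 84 − 4q_{Kora} − q_{Largo} = 0 ⇒ q_{Kora} = 21 − 0.25q_{Largo}.
Setting q_{Kora} = q_{Largo} in the reaction function: q_{Kora} = 21 − 0.25q_{Kora}, so q_{Kora} = 21 / 1.25 = 16.8.

16.8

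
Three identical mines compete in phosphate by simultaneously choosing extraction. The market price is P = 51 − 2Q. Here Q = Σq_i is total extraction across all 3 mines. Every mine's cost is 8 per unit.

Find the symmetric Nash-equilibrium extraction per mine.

5.375

A representative mine's profit is π_i = q_i(51 − 2Q) − 8q_i, with Q = q_i + Σ_{j≠i} q_j.
First-order condition: 43 − 4q_i − 2Σ_{j≠i} q_j = 0.
In a symmetric equilibrium every mine chooses the same q, so Σ_{j≠i} q_j = 2q. The condition becomes 43 − 8q = 0, giving q = 43/8 = 5.375.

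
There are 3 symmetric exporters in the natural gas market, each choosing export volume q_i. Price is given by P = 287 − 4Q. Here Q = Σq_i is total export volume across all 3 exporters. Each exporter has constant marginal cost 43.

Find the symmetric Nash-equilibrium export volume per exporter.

A representative exporter's profit is π_i = q_i(287 − 4Q) − 43q_i, with Q = q_i + Σ_{j≠i} q_j.
First-order condition: 244 − 8q_i − 4Σ_{j≠i} q_j = 0.
Imposing symmetry (q_j = q for all j) turns Σ_{j≠i} q_j into 2q, so 244 = 16q and q = 15.25.

15.25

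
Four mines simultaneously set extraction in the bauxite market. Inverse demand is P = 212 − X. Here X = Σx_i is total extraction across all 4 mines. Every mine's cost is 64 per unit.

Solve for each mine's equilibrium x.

A representative mine's profit is π_i = x_i(212 − X) − 64x_i, with X = x_i + Σ_{j≠i} x_j.
First-order condition: 148 − 2x_i − Σ_{j≠i} x_j = 0.
Imposing symmetry (x_j = x for all j) turns Σ_{j≠i} x_j into 3x, so 148 = 5x and x = 29.6.

29.6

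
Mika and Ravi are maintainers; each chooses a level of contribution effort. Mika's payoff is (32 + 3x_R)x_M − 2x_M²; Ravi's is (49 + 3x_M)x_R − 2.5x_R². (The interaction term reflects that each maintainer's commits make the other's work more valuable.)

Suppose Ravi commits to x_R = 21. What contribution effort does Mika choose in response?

23.75

Expanding Mika's payoff: 32x_M + 3x_Rx_M − 2x_M².
∂π/∂x_M = 32 + 3x_R − 4x_M = 0, so x_M = 8 + 0.75x_R.
At x_R = 21: x_M = 8 + 0.75·21 = 23.75.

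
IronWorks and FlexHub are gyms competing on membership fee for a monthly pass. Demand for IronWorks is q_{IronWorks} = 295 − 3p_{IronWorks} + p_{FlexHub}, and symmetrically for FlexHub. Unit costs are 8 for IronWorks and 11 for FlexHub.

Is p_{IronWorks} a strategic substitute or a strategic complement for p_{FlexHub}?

strategic complements

IronWorks's profit: π = (p_{IronWorks} − 8)(295 − 3p_{IronWorks} + p_{FlexHub}).
∂π/∂p_{IronWorks} = 319 − 6p_{IronWorks} + p_{FlexHub} = 0 ⇒ p_{IronWorks} = 319/6 + (1/6)p_{FlexHub}.
The best-response slope dp_{IronWorks}/dp_{FlexHub} = 1/6 > 0: the reaction function is upward-sloping, so the choices are strategic complements.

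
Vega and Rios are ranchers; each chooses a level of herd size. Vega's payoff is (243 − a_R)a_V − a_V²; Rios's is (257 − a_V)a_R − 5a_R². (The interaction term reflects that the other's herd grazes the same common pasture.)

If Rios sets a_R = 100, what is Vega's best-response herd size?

71.5

Expanding Vega's payoff: 243a_V − a_Ra_V − a_V².
∂π/∂a_V = 243 − a_R − 2a_V = 0, so a_V = 121.5 − 0.5a_R.
At a_R = 100: a_V = 121.5 − 0.5·100 = 71.5.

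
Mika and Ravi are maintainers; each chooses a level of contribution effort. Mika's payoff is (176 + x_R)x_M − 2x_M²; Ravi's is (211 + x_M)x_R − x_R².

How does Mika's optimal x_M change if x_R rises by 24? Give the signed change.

6

Expanding Mika's payoff: 176x_M + x_Rx_M − 2x_M².
∂π/∂x_M = 176 + x_R − 4x_M = 0, so x_M = 44 + 0.25x_R.
The reaction-function slope is 0.25, so a 24-unit rise in x_R moves x_M by 0.25 × 24 = 6. Mika's best response rises — the actions are strategic complements.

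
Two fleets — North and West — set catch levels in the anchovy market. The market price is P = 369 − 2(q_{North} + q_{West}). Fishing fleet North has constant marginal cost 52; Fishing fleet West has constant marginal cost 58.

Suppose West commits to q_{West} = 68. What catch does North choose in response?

Fishing fleet North's profit: π = q_{North}(369 − 2(q_{North} + q_{West})) − 52q_{North}.
∂π/∂q_{North} = 317 − 4q_{North} − 2q_{West} = 0, so q_{North} = 79.25 − 0.5q_{West}.
At q_{West} = 68: q_{North} = 79.25 − 0.5·68 = 45.25.

45.25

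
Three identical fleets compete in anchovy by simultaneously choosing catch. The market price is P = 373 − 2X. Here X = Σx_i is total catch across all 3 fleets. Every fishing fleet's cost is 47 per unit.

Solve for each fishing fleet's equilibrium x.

40.75

A representative fishing fleet's profit is π_i = x_i(373 − 2X) − 47x_i, with X = x_i + Σ_{j≠i} x_j.
First-order condition: 326 − 4x_i − 2Σ_{j≠i} x_j = 0.
With identical fishing fleets, set every x_j = x: then 326 − 4x − 4x = 0, i.e. x = 326/8 = 40.75.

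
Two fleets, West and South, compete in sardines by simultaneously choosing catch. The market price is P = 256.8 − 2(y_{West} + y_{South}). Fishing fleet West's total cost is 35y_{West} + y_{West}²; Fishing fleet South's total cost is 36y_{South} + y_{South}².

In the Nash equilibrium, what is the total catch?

55.325

Fishing fleet West's profit: π = y_{West}(256.8 − 2(y_{West} + y_{South})) − 35y_{West} − y_{West}².
∂π/∂y_{West} = 221.8 − 6y_{West} − 2y_{South} = 0, so y_{West} = 1109/30 − (1/3)y_{South}.
By the same steps for South: y_{South} = 36.8 − (1/3)y_{West}.
Solving the two reaction functions simultaneously: (1 − (−1/3)(−1/3))y_{West} = 1109/30 − (1/3)·36.8, so (8/9)y_{West} = 24.7 and y_{West} = 27.7875.
Then y_{South} = 36.8 − (1/3)·27.7875 = 27.5375.
Total catch: 27.7875 + 27.5375 = 55.325.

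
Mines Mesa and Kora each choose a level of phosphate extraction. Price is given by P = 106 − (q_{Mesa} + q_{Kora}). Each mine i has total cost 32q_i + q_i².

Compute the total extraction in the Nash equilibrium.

29.6

Mine Mesa's profit: π = q_{Mesa}(106 − (q_{Mesa} + q_{Kora})) − 32q_{Mesa} − q_{Mesa}².
∂π/∂q_{Mesa} = 74 − 4q_{Mesa} − q_{Kora} = 0, so q_{Mesa} = 18.5 − 0.25q_{Kora}.
By symmetry q_{Kora} = q_{Mesa}; substituting into the reaction function, 1.25q_{Mesa} = 18.5 and q_{Mesa} = 14.8.
Total extraction: 14.8 + 14.8 = 29.6.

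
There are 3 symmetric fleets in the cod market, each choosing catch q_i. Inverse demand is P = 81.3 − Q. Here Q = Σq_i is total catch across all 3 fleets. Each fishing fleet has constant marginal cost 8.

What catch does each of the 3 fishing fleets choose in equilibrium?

A representative fishing fleet's profit is π_i = q_i(81.3 − Q) − 8q_i, with Q = q_i + Σ_{j≠i} q_j.
First-order condition: 73.3 − 2q_i − Σ_{j≠i} q_j = 0.
Imposing symmetry (q_j = q for all j) turns Σ_{j≠i} q_j into 2q, so 73.3 = 4q and q = 18.325.

18.325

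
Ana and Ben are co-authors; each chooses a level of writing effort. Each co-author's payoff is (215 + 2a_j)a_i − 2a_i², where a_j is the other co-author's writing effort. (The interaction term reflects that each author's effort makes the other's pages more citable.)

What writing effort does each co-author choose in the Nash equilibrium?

Ana's payoff is (215 + 2a_B)a_A − 2a_A².
∂π/∂a_A = 215 + 2a_B − 4a_A = 0, so a_A = 53.75 + 0.5a_B.
The game is symmetric, so in equilibrium a_B = a_A: the reaction function gives 0.5a_A = 53.75, hence a_A = 107.5.

107.5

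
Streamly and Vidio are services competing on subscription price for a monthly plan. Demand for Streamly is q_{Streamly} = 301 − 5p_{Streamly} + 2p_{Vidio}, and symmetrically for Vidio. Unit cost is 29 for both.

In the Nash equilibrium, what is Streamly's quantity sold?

Streamly's profit: π = (p_{Streamly} − 29)(301 − 5p_{Streamly} + 2p_{Vidio}).
∂π/∂p_{Streamly} = 446 − 10p_{Streamly} + 2p_{Vidio} = 0 ⇒ p_{Streamly} = 44.6 + 0.2p_{Vidio}.
By symmetry p_{Vidio} = p_{Streamly}; substituting into the reaction function, 0.8p_{Streamly} = 44.6 and p_{Streamly} = 55.75.
q_{Streamly} = 301 − 5·55.75 + 2·55.75 = 133.75.

133.75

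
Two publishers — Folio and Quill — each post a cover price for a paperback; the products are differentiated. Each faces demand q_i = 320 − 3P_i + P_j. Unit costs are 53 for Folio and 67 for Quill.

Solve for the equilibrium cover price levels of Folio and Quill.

Folio's profit: π = (P_{Folio} − 53)(320 − 3P_{Folio} + P_{Quill}).
∂π/∂P_{Folio} = 479 − 6P_{Folio} + P_{Quill} = 0 ⇒ P_{Folio} = 479/6 + (1/6)P_{Quill}.
Similarly P_{Quill} = 521/6 + (1/6)P_{Folio}.
Substituting the second reaction function into the first: P_{Folio} = 479/6 + (1/6)(521/6 + (1/6)P_{Folio}), which gives (35/36)P_{Folio} = 3395/36 ⇒ P_{Folio} = 97.
Then P_{Quill} = 521/6 + (1/6)·97 = 103.

97, 103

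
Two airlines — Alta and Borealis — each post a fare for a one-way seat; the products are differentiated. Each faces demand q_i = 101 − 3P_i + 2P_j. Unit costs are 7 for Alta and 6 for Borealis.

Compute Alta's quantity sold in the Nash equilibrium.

69.9375

Alta's profit: π = (P_{Alta} − 7)(101 − 3P_{Alta} + 2P_{Borealis}).
∂π/∂P_{Alta} = 122 − 6P_{Alta} + 2P_{Borealis} = 0 ⇒ P_{Alta} = 61/3 + (1/3)P_{Borealis}.
Similarly P_{Borealis} = 119/6 + (1/3)P_{Alta}.
Solving the two reaction functions simultaneously: (1 − (1/3)(1/3))P_{Alta} = 61/3 + (1/3)·(119/6), so (8/9)P_{Alta} = 485/18 and P_{Alta} = 30.3125.
Then P_{Borealis} = 119/6 + (1/3)·30.3125 = 29.9375.
q_{Alta} = 101 − 3·30.3125 + 2·29.9375 = 69.9375.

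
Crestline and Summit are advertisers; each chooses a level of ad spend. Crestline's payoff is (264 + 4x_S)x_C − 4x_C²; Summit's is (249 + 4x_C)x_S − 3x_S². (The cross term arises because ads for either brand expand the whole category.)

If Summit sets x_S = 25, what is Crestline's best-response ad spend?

45.5

Expanding Crestline's payoff: 264x_C + 4x_Sx_C − 4x_C².
∂π/∂x_C = 264 + 4x_S − 8x_C = 0, so x_C = 33 + 0.5x_S.
At x_S = 25: x_C = 33 + 0.5·25 = 45.5.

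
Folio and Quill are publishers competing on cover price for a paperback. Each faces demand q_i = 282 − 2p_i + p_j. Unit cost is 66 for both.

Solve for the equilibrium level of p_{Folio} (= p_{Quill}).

Folio's profit: π = (p_{Folio} − 66)(282 − 2p_{Folio} + p_{Quill}).
∂π/∂p_{Folio} = 414 − 4p_{Folio} + p_{Quill} = 0 ⇒ p_{Folio} = 103.5 + 0.25p_{Quill}.
The game is symmetric, so in equilibrium p_{Quill} = p_{Folio}: the reaction function gives 0.75p_{Folio} = 103.5, hence p_{Folio} = 138.

138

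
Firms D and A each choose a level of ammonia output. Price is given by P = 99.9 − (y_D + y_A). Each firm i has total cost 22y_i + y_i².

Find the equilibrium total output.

Firm D's profit: π = y_D(99.9 − (y_D + y_A)) − 22y_D − y_D².
∂π/∂y_D = 77.9 − 4y_D − y_A = 0, so y_D = 19.475 − 0.25y_A.
By symmetry y_A = y_D; substituting into the reaction function, 1.25y_D = 19.475 and y_D = 15.58.
Total output: 15.58 + 15.58 = 31.16.

31.16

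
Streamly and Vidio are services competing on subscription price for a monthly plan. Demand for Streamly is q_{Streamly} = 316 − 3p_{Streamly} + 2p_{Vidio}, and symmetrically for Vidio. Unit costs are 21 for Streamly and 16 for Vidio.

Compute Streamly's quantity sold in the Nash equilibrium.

218.4375

Streamly's profit: π = (p_{Streamly} − 21)(316 − 3p_{Streamly} + 2p_{Vidio}).
∂π/∂p_{Streamly} = 379 − 6p_{Streamly} + 2p_{Vidio} = 0 ⇒ p_{Streamly} = 379/6 + (1/3)p_{Vidio}.
Similarly p_{Vidio} = 182/3 + (1/3)p_{Streamly}.
Substituting the second reaction function into the first: p_{Streamly} = 379/6 + (1/3)(182/3 + (1/3)p_{Streamly}), which gives (8/9)p_{Streamly} = 1501/18 ⇒ p_{Streamly} = 93.8125.
Then p_{Vidio} = 182/3 + (1/3)·93.8125 = 91.9375.
q_{Streamly} = 316 − 3·93.8125 + 2·91.9375 = 218.4375.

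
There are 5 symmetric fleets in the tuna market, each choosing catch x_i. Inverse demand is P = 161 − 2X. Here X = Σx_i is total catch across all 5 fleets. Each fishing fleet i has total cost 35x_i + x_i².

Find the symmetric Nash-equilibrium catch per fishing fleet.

A representative fishing fleet's profit is π_i = x_i(161 − 2X) − 35x_i − x_i², with X = x_i + Σ_{j≠i} x_j.
First-order condition: 126 − 6x_i − 2Σ_{j≠i} x_j = 0.
Imposing symmetry (x_j = x for all j) turns Σ_{j≠i} x_j into 4x, so 126 = 14x and x = 9.

9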